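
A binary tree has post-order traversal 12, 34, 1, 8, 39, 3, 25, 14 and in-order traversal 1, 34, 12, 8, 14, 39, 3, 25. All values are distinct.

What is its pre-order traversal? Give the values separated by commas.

14, 8, 1, 34, 12, 25, 3, 39

The last element of post-order is the root; it splits in-order into left and right subtrees.
Root 14: left subtree has 4 nodes {1, 34, 12, 8}, right has 3 {39, 3, 25}.
  Root 8: left subtree has 3 nodes {1, 34, 12}, right has 0 { }.
    Root 1: left subtree has 0 nodes { }, right has 2 {34, 12}.
      Root 34: left subtree has 0 nodes { }, right has 1 {12}.
  Root 25: left subtree has 2 nodes {39, 3}, right has 0 { }.
    Root 3: left subtree has 1 node {39}, right has 0 { }.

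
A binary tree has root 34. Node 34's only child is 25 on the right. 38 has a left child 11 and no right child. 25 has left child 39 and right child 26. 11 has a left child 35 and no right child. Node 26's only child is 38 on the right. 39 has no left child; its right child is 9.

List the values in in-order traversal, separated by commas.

34, 39, 9, 25, 26, 35, 11, 38

In-order visits the left subtree, then the node, then the right subtree.
At 34: no left child.
Visit 34.
At 34: go right to 25.
  At 25: go left to 39.
    At 39: no left child.
    Visit 39.
    At 39: go right to 9.
      9 is a leaf — visit 9.
  Visit 25.
  At 25: go right to 26.
    At 26: no left child.
    Visit 26.
    At 26: go right to 38.
      At 38: go left to 11.
        At 11: go left to 35.
          35 is a leaf — visit 35.
        Visit 11.
        At 11: no right child.
      Visit 38.
      At 38: no right child.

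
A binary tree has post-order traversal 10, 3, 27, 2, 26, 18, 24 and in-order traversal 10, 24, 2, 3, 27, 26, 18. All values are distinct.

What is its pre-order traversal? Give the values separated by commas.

24, 10, 18, 26, 2, 27, 3

The last element of post-order is the root; it splits in-order into left and right subtrees.
Root 24: left subtree has 1 node {10}, right has 5 {2, 3, 27, 26, 18}.
  Root 18: left subtree has 4 nodes {2, 3, 27, 26}, right has 0 { }.
    Root 26: left subtree has 3 nodes {2, 3, 27}, right has 0 { }.
      Root 2: left subtree has 0 nodes { }, right has 2 {3, 27}.
        Root 27: left subtree has 1 node {3}, right has 0 { }.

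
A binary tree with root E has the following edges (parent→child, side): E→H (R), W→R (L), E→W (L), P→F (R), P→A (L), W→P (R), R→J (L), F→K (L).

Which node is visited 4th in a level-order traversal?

R

Level-order visits nodes level by level from the root, left to right within each level.
Level 0: E
Level 1: W, H
Level 2: R, P
Level 3: J, A, F
Level 4: K
Full level-order sequence: E, W, H, R, P, J, A, F, K.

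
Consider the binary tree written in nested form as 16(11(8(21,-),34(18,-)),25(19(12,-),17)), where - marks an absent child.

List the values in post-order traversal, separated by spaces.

21 8 18 34 11 12 19 17 25 16

Post-order visits the left subtree, then the right subtree, then the node.
At 16: go left to 11.
  At 11: go left to 8.
    At 8: go left to 21.
      21 is a leaf — visit 21.
    At 8: no right child.
    Visit 8.
  At 11: go right to 34.
    At 34: go left to 18.
      18 is a leaf — visit 18.
    At 34: no right child.
    Visit 34.
  Visit 11.
At 16: go right to 25.
  At 25: go left to 19.
    At 19: go left to 12.
      12 is a leaf — visit 12.
    At 19: no right child.
    Visit 19.
  At 25: go right to 17.
    17 is a leaf — visit 17.
  Visit 25.
Visit 16.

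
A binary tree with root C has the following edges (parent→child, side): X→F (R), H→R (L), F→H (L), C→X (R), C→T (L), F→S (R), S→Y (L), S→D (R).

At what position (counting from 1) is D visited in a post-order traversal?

5

Post-order visits the left subtree, then the right subtree, then the node.
At C: go left to T.
  T is a leaf — visit T.
At C: go right to X.
  At X: no left child.
  At X: go right to F.
    At F: go left to H.
      At H: go left to R.
        R is a leaf — visit R.
      At H: no right child.
      Visit H.
    At F: go right to S.
      At S: go left to Y.
        Y is a leaf — visit Y.
      At S: go right to D.
        D is a leaf — visit D.
      Visit S.
    Visit F.
  Visit X.
Visit C.
Full post-order sequence: T, R, H, Y, D, S, F, X, C.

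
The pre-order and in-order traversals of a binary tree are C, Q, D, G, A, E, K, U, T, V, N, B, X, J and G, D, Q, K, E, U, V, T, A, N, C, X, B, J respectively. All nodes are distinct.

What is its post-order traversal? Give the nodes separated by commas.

G, D, K, V, T, U, E, N, A, Q, X, J, B, C

The first element of pre-order is the root; it splits in-order into left and right subtrees.
Root C: left subtree has 10 nodes {G, D, Q, K, E, U, V, T, A, N}, right has 3 {X, B, J}.
  Root Q: left subtree has 2 nodes {G, D}, right has 7 {K, E, U, V, T, A, N}.
    Root D: left subtree has 1 node {G}, right has 0 { }.
    Root A: left subtree has 5 nodes {K, E, U, V, T}, right has 1 {N}.
      Root E: left subtree has 1 node {K}, right has 3 {U, V, T}.
        Root U: left subtree has 0 nodes { }, right has 2 {V, T}.
          Root T: left subtree has 1 node {V}, right has 0 { }.
  Root B: left subtree has 1 node {X}, right has 1 {J}.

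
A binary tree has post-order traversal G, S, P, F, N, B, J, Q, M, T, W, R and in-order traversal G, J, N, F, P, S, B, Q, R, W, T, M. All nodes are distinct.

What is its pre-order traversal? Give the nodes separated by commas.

R, Q, J, G, B, N, F, P, S, W, T, M

The last element of post-order is the root; it splits in-order into left and right subtrees.
Root R: left subtree has 8 nodes {G, J, N, F, P, S, B, Q}, right has 3 {W, T, M}.
  Root Q: left subtree has 7 nodes {G, J, N, F, P, S, B}, right has 0 { }.
    Root J: left subtree has 1 node {G}, right has 5 {N, F, P, S, B}.
      Root B: left subtree has 4 nodes {N, F, P, S}, right has 0 { }.
        Root N: left subtree has 0 nodes { }, right has 3 {F, P, S}.
          Root F: left subtree has 0 nodes { }, right has 2 {P, S}.
            Root P: left subtree has 0 nodes { }, right has 1 {S}.
  Root W: left subtree has 0 nodes { }, right has 2 {T, M}.
    Root T: left subtree has 0 nodes { }, right has 1 {M}.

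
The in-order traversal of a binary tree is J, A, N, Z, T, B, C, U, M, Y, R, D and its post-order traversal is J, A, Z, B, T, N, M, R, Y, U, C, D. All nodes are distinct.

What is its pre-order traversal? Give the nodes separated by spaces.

The last element of post-order is the root; it splits in-order into left and right subtrees.
Root D: left subtree has 11 nodes {J, A, N, Z, T, B, C, U, M, Y, R}, right has 0 { }.
  Root C: left subtree has 6 nodes {J, A, N, Z, T, B}, right has 4 {U, M, Y, R}.
    Root N: left subtree has 2 nodes {J, A}, right has 3 {Z, T, B}.
      Root A: left subtree has 1 node {J}, right has 0 { }.
      Root T: left subtree has 1 node {Z}, right has 1 {B}.
    Root U: left subtree has 0 nodes { }, right has 3 {M, Y, R}.
      Root Y: left subtree has 1 node {M}, right has 1 {R}.

D C N A J T Z B U Y M R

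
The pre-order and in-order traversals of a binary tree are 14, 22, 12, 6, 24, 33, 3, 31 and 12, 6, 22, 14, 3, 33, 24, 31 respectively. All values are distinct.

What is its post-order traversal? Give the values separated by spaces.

6 12 22 3 33 31 24 14

The first element of pre-order is the root; it splits in-order into left and right subtrees.
Root 14: left subtree has 3 nodes {12, 6, 22}, right has 4 {3, 33, 24, 31}.
  Root 22: left subtree has 2 nodes {12, 6}, right has 0 { }.
    Root 12: left subtree has 0 nodes { }, right has 1 {6}.
  Root 24: left subtree has 2 nodes {3, 33}, right has 1 {31}.
    Root 33: left subtree has 1 node {3}, right has 0 { }.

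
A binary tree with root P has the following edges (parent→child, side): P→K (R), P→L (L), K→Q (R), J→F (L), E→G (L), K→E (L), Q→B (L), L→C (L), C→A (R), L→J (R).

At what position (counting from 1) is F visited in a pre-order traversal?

6

Pre-order visits the node, then its left subtree, then its right subtree.
Visit P.
At P: go left to L.
  Visit L.
  At L: go left to C.
    Visit C.
    At C: no left child.
    At C: go right to A.
      A is a leaf — visit A.
  At L: go right to J.
    Visit J.
    At J: go left to F.
      F is a leaf — visit F.
    At J: no right child.
At P: go right to K.
  Visit K.
  At K: go left to E.
    Visit E.
    At E: go left to G.
      G is a leaf — visit G.
    At E: no right child.
  At K: go right to Q.
    Visit Q.
    At Q: go left to B.
      B is a leaf — visit B.
    At Q: no right child.
Full pre-order sequence: P, L, C, A, J, F, K, E, G, Q, B.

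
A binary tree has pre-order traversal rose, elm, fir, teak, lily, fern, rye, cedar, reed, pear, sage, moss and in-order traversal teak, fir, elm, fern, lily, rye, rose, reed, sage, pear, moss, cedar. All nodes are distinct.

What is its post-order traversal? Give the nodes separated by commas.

teak, fir, fern, rye, lily, elm, sage, moss, pear, reed, cedar, rose

The first element of pre-order is the root; it splits in-order into left and right subtrees.
Root rose: left subtree has 6 nodes {teak, fir, elm, fern, lily, rye}, right has 5 {reed, sage, pear, moss, cedar}.
  Root elm: left subtree has 2 nodes {teak, fir}, right has 3 {fern, lily, rye}.
    Root fir: left subtree has 1 node {teak}, right has 0 { }.
    Root lily: left subtree has 1 node {fern}, right has 1 {rye}.
  Root cedar: left subtree has 4 nodes {reed, sage, pear, moss}, right has 0 { }.
    Root reed: left subtree has 0 nodes { }, right has 3 {sage, pear, moss}.
      Root pear: left subtree has 1 node {sage}, right has 1 {moss}.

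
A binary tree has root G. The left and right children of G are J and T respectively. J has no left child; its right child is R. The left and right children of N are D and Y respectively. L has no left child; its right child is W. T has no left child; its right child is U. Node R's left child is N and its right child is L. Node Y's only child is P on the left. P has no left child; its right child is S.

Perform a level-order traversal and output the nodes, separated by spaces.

G J T R U N L D Y W P S

Level-order visits nodes level by level from the root, left to right within each level.
Level 0: G
Level 1: J, T
Level 2: R, U
Level 3: N, L
Level 4: D, Y, W
Level 5: P
Level 6: S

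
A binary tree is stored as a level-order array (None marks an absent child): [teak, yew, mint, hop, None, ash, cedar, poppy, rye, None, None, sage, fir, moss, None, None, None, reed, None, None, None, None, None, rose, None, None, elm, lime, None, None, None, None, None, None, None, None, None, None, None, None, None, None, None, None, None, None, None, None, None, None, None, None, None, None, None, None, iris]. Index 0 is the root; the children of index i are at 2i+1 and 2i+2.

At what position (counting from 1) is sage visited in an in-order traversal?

8

In-order visits the left subtree, then the node, then the right subtree.
At teak: go left to yew.
  At yew: go left to hop.
    At hop: go left to poppy.
      poppy is a leaf — visit poppy.
    Visit hop.
    At hop: go right to rye.
      At rye: go left to reed.
        reed is a leaf — visit reed.
      Visit rye.
      At rye: no right child.
  Visit yew.
  At yew: no right child.
Visit teak.
At teak: go right to mint.
  At mint: go left to ash.
    At ash: go left to sage.
      At sage: go left to rose.
        rose is a leaf — visit rose.
      Visit sage.
      At sage: no right child.
    Visit ash.
    At ash: go right to fir.
      At fir: no left child.
      Visit fir.
      At fir: go right to elm.
        elm is a leaf — visit elm.
  Visit mint.
  At mint: go right to cedar.
    At cedar: go left to moss.
      At moss: go left to lime.
        At lime: no left child.
        Visit lime.
        At lime: go right to iris.
          iris is a leaf — visit iris.
      Visit moss.
      At moss: no right child.
    Visit cedar.
    At cedar: no right child.
Full in-order sequence: poppy, hop, reed, rye, yew, teak, rose, sage, ash, fir, elm, mint, lime, iris, moss, cedar.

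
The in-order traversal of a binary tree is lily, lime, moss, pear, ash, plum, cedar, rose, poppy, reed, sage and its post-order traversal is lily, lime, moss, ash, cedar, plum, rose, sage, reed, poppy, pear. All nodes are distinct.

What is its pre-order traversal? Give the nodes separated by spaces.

The last element of post-order is the root; it splits in-order into left and right subtrees.
Root pear: left subtree has 3 nodes {lily, lime, moss}, right has 7 {ash, plum, cedar, rose, poppy, reed, sage}.
  Root moss: left subtree has 2 nodes {lily, lime}, right has 0 { }.
    Root lime: left subtree has 1 node {lily}, right has 0 { }.
  Root poppy: left subtree has 4 nodes {ash, plum, cedar, rose}, right has 2 {reed, sage}.
    Root rose: left subtree has 3 nodes {ash, plum, cedar}, right has 0 { }.
      Root plum: left subtree has 1 node {ash}, right has 1 {cedar}.
    Root reed: left subtree has 0 nodes { }, right has 1 {sage}.

pear moss lime lily poppy rose plum ash cedar reed sage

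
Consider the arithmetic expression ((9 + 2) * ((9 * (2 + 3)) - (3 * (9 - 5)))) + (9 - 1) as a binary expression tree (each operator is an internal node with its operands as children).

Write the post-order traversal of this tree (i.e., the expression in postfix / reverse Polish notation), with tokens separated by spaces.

Post-order on an expression tree gives postfix notation: for each operator, emit left operand, right operand, then the operator.

9 2 + 9 2 3 + * 3 9 5 - * - * 9 1 - +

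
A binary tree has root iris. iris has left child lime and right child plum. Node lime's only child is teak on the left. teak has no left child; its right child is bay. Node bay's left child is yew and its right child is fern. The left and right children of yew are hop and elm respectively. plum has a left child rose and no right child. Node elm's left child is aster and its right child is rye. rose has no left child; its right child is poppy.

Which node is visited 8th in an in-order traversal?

In-order visits the left subtree, then the node, then the right subtree.
At iris: go left to lime.
  At lime: go left to teak.
    At teak: no left child.
    Visit teak.
    At teak: go right to bay.
      At bay: go left to yew.
        At yew: go left to hop.
          hop is a leaf — visit hop.
        Visit yew.
        At yew: go right to elm.
          At elm: go left to aster.
            aster is a leaf — visit aster.
          Visit elm.
          At elm: go right to rye.
            rye is a leaf — visit rye.
      Visit bay.
      At bay: go right to fern.
        fern is a leaf — visit fern.
  Visit lime.
  At lime: no right child.
Visit iris.
At iris: go right to plum.
  At plum: go left to rose.
    At rose: no left child.
    Visit rose.
    At rose: go right to poppy.
      poppy is a leaf — visit poppy.
  Visit plum.
  At plum: no right child.
Full in-order sequence: teak, hop, yew, aster, elm, rye, bay, fern, lime, iris, rose, poppy, plum.

fern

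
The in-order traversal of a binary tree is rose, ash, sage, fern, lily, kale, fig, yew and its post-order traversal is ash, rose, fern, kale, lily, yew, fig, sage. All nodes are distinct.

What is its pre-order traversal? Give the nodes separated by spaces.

The last element of post-order is the root; it splits in-order into left and right subtrees.
Root sage: left subtree has 2 nodes {rose, ash}, right has 5 {fern, lily, kale, fig, yew}.
  Root rose: left subtree has 0 nodes { }, right has 1 {ash}.
  Root fig: left subtree has 3 nodes {fern, lily, kale}, right has 1 {yew}.
    Root lily: left subtree has 1 node {fern}, right has 1 {kale}.

sage rose ash fig lily fern kale yew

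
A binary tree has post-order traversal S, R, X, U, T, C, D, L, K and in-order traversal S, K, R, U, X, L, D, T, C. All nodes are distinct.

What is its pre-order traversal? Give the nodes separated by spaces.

The last element of post-order is the root; it splits in-order into left and right subtrees.
Root K: left subtree has 1 node {S}, right has 7 {R, U, X, L, D, T, C}.
  Root L: left subtree has 3 nodes {R, U, X}, right has 3 {D, T, C}.
    Root U: left subtree has 1 node {R}, right has 1 {X}.
    Root D: left subtree has 0 nodes { }, right has 2 {T, C}.
      Root C: left subtree has 1 node {T}, right has 0 { }.

K S L U R X D C T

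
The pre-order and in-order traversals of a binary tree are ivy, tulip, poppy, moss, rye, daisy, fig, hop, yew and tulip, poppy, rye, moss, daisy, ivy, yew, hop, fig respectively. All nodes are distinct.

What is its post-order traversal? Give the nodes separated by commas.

The first element of pre-order is the root; it splits in-order into left and right subtrees.
Root ivy: left subtree has 5 nodes {tulip, poppy, rye, moss, daisy}, right has 3 {yew, hop, fig}.
  Root tulip: left subtree has 0 nodes { }, right has 4 {poppy, rye, moss, daisy}.
    Root poppy: left subtree has 0 nodes { }, right has 3 {rye, moss, daisy}.
      Root moss: left subtree has 1 node {rye}, right has 1 {daisy}.
  Root fig: left subtree has 2 nodes {yew, hop}, right has 0 { }.
    Root hop: left subtree has 1 node {yew}, right has 0 { }.

rye, daisy, moss, poppy, tulip, yew, hop, fig, ivy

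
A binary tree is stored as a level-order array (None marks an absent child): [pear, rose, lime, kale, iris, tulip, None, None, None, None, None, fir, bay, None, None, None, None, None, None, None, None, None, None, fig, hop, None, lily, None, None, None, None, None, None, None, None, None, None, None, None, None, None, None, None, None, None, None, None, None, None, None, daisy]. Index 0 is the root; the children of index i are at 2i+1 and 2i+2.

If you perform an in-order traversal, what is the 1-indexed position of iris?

In-order visits the left subtree, then the node, then the right subtree.
At pear: go left to rose.
  At rose: go left to kale.
    kale is a leaf — visit kale.
  Visit rose.
  At rose: go right to iris.
    iris is a leaf — visit iris.
Visit pear.
At pear: go right to lime.
  At lime: go left to tulip.
    At tulip: go left to fir.
      At fir: go left to fig.
        fig is a leaf — visit fig.
      Visit fir.
      At fir: go right to hop.
        At hop: no left child.
        Visit hop.
        At hop: go right to daisy.
          daisy is a leaf — visit daisy.
    Visit tulip.
    At tulip: go right to bay.
      At bay: no left child.
      Visit bay.
      At bay: go right to lily.
        lily is a leaf — visit lily.
  Visit lime.
  At lime: no right child.
Full in-order sequence: kale, rose, iris, pear, fig, fir, hop, daisy, tulip, bay, lily, lime.

3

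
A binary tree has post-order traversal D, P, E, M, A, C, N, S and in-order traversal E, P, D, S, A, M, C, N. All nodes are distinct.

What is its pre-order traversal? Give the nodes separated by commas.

S, E, P, D, N, C, A, M

The last element of post-order is the root; it splits in-order into left and right subtrees.
Root S: left subtree has 3 nodes {E, P, D}, right has 4 {A, M, C, N}.
  Root E: left subtree has 0 nodes { }, right has 2 {P, D}.
    Root P: left subtree has 0 nodes { }, right has 1 {D}.
  Root N: left subtree has 3 nodes {A, M, C}, right has 0 { }.
    Root C: left subtree has 2 nodes {A, M}, right has 0 { }.
      Root A: left subtree has 0 nodes { }, right has 1 {M}.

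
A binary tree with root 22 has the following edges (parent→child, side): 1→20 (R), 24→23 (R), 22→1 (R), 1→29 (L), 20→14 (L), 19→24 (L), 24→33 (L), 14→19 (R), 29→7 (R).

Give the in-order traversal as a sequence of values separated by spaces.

In-order visits the left subtree, then the node, then the right subtree.
At 22: no left child.
Visit 22.
At 22: go right to 1.
  At 1: go left to 29.
    At 29: no left child.
    Visit 29.
    At 29: go right to 7.
      7 is a leaf — visit 7.
  Visit 1.
  At 1: go right to 20.
    At 20: go left to 14.
      At 14: no left child.
      Visit 14.
      At 14: go right to 19.
        At 19: go left to 24.
          At 24: go left to 33.
            33 is a leaf — visit 33.
          Visit 24.
          At 24: go right to 23.
            23 is a leaf — visit 23.
        Visit 19.
        At 19: no right child.
    Visit 20.
    At 20: no right child.

22 29 7 1 14 33 24 23 19 20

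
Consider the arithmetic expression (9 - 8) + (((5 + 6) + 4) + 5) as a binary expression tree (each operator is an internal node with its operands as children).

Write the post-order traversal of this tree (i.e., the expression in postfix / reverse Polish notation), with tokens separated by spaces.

Post-order on an expression tree gives postfix notation: for each operator, emit left operand, right operand, then the operator.

9 8 - 5 6 + 4 + 5 + +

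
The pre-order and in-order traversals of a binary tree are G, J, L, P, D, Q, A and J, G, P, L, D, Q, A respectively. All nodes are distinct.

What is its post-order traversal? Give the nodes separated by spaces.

J P A Q D L G

The first element of pre-order is the root; it splits in-order into left and right subtrees.
Root G: left subtree has 1 node {J}, right has 5 {P, L, D, Q, A}.
  Root L: left subtree has 1 node {P}, right has 3 {D, Q, A}.
    Root D: left subtree has 0 nodes { }, right has 2 {Q, A}.
      Root Q: left subtree has 0 nodes { }, right has 1 {A}.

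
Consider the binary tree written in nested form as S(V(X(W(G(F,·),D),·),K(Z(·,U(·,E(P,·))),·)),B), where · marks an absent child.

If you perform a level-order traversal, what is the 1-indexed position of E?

Level-order visits nodes level by level from the root, left to right within each level.
Level 0: S
Level 1: V, B
Level 2: X, K
Level 3: W, Z
Level 4: G, D, U
Level 5: F, E
Level 6: P
Full level-order sequence: S, V, B, X, K, W, Z, G, D, U, F, E, P.

12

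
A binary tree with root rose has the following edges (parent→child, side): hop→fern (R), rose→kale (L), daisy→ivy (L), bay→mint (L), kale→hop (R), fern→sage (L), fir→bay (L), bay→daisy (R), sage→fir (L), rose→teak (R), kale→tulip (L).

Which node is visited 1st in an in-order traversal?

tulip

In-order visits the left subtree, then the node, then the right subtree.
At rose: go left to kale.
  At kale: go left to tulip.
    tulip is a leaf — visit tulip.
  Visit kale.
  At kale: go right to hop.
    At hop: no left child.
    Visit hop.
    At hop: go right to fern.
      At fern: go left to sage.
        At sage: go left to fir.
          At fir: go left to bay.
            At bay: go left to mint.
              mint is a leaf — visit mint.
            Visit bay.
            At bay: go right to daisy.
              At daisy: go left to ivy.
                ivy is a leaf — visit ivy.
              Visit daisy.
              At daisy: no right child.
          Visit fir.
          At fir: no right child.
        Visit sage.
        At sage: no right child.
      Visit fern.
      At fern: no right child.
Visit rose.
At rose: go right to teak.
  teak is a leaf — visit teak.
Full in-order sequence: tulip, kale, hop, mint, bay, ivy, daisy, fir, sage, fern, rose, teak.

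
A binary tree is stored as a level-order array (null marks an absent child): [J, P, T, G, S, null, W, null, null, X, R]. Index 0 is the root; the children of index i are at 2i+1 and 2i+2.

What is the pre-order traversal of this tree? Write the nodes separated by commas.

Pre-order visits the node, then its left subtree, then its right subtree.
Visit J.
At J: go left to P.
  Visit P.
  At P: go left to G.
    G is a leaf — visit G.
  At P: go right to S.
    Visit S.
    At S: go left to X.
      X is a leaf — visit X.
    At S: go right to R.
      R is a leaf — visit R.
At J: go right to T.
  Visit T.
  At T: no left child.
  At T: go right to W.
    W is a leaf — visit W.

J, P, G, S, X, R, T, W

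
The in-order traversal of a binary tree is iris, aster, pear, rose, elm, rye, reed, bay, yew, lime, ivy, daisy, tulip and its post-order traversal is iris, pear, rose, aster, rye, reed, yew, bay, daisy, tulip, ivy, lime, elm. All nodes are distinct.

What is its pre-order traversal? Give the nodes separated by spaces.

The last element of post-order is the root; it splits in-order into left and right subtrees.
Root elm: left subtree has 4 nodes {iris, aster, pear, rose}, right has 8 {rye, reed, bay, yew, lime, ivy, daisy, tulip}.
  Root aster: left subtree has 1 node {iris}, right has 2 {pear, rose}.
    Root rose: left subtree has 1 node {pear}, right has 0 { }.
  Root lime: left subtree has 4 nodes {rye, reed, bay, yew}, right has 3 {ivy, daisy, tulip}.
    Root bay: left subtree has 2 nodes {rye, reed}, right has 1 {yew}.
      Root reed: left subtree has 1 node {rye}, right has 0 { }.
    Root ivy: left subtree has 0 nodes { }, right has 2 {daisy, tulip}.
      Root tulip: left subtree has 1 node {daisy}, right has 0 { }.

elm aster iris rose pear lime bay reed rye yew ivy tulip daisy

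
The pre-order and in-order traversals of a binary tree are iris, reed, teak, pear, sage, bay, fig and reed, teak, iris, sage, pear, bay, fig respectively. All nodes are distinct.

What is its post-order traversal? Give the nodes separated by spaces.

The first element of pre-order is the root; it splits in-order into left and right subtrees.
Root iris: left subtree has 2 nodes {reed, teak}, right has 4 {sage, pear, bay, fig}.
  Root reed: left subtree has 0 nodes { }, right has 1 {teak}.
  Root pear: left subtree has 1 node {sage}, right has 2 {bay, fig}.
    Root bay: left subtree has 0 nodes { }, right has 1 {fig}.

teak reed sage fig bay pear iris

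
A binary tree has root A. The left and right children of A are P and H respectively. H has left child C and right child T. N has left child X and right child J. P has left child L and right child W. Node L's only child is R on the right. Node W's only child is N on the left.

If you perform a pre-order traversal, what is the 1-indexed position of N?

6

Pre-order visits the node, then its left subtree, then its right subtree.
Visit A.
At A: go left to P.
  Visit P.
  At P: go left to L.
    Visit L.
    At L: no left child.
    At L: go right to R.
      R is a leaf — visit R.
  At P: go right to W.
    Visit W.
    At W: go left to N.
      Visit N.
      At N: go left to X.
        X is a leaf — visit X.
      At N: go right to J.
        J is a leaf — visit J.
    At W: no right child.
At A: go right to H.
  Visit H.
  At H: go left to C.
    C is a leaf — visit C.
  At H: go right to T.
    T is a leaf — visit T.
Full pre-order sequence: A, P, L, R, W, N, X, J, H, C, T.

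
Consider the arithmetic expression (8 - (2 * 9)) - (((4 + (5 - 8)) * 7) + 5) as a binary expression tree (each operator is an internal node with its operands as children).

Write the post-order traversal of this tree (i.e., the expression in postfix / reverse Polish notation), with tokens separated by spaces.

8 2 9 * - 4 5 8 - + 7 * 5 + -

Post-order on an expression tree gives postfix notation: for each operator, emit left operand, right operand, then the operator.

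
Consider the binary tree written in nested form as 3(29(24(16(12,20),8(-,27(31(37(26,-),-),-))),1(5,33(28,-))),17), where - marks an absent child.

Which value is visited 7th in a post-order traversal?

27

Post-order visits the left subtree, then the right subtree, then the node.
At 3: go left to 29.
  At 29: go left to 24.
    At 24: go left to 16.
      At 16: go left to 12.
        12 is a leaf — visit 12.
      At 16: go right to 20.
        20 is a leaf — visit 20.
      Visit 16.
    At 24: go right to 8.
      At 8: no left child.
      At 8: go right to 27.
        At 27: go left to 31.
          At 31: go left to 37.
            At 37: go left to 26.
              26 is a leaf — visit 26.
            At 37: no right child.
            Visit 37.
          At 31: no right child.
          Visit 31.
        At 27: no right child.
        Visit 27.
      Visit 8.
    Visit 24.
  At 29: go right to 1.
    At 1: go left to 5.
      5 is a leaf — visit 5.
    At 1: go right to 33.
      At 33: go left to 28.
        28 is a leaf — visit 28.
      At 33: no right child.
      Visit 33.
    Visit 1.
  Visit 29.
At 3: go right to 17.
  17 is a leaf — visit 17.
Visit 3.
Full post-order sequence: 12, 20, 16, 26, 37, 31, 27, 8, 24, 5, 28, 33, 1, 29, 17, 3.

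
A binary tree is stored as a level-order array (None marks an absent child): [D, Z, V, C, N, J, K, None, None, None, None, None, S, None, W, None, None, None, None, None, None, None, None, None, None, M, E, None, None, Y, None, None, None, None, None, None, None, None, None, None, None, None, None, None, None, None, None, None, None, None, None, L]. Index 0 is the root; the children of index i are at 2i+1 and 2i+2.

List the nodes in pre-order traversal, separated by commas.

Pre-order visits the node, then its left subtree, then its right subtree.
Visit D.
At D: go left to Z.
  Visit Z.
  At Z: go left to C.
    C is a leaf — visit C.
  At Z: go right to N.
    N is a leaf — visit N.
At D: go right to V.
  Visit V.
  At V: go left to J.
    Visit J.
    At J: no left child.
    At J: go right to S.
      Visit S.
      At S: go left to M.
        Visit M.
        At M: go left to L.
          L is a leaf — visit L.
        At M: no right child.
      At S: go right to E.
        E is a leaf — visit E.
  At V: go right to K.
    Visit K.
    At K: no left child.
    At K: go right to W.
      Visit W.
      At W: go left to Y.
        Y is a leaf — visit Y.
      At W: no right child.

D, Z, C, N, V, J, S, M, L, E, K, W, Y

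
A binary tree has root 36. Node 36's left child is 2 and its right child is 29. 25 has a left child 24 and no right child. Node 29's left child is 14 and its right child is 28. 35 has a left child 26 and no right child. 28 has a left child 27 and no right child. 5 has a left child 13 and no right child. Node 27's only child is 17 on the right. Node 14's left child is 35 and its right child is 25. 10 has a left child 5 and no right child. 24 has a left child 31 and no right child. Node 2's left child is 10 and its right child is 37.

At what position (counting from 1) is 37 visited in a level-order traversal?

5

Level-order visits nodes level by level from the root, left to right within each level.
Level 0: 36
Level 1: 2, 29
Level 2: 10, 37, 14, 28
Level 3: 5, 35, 25, 27
Level 4: 13, 26, 24, 17
Level 5: 31
Full level-order sequence: 36, 2, 29, 10, 37, 14, 28, 5, 35, 25, 27, 13, 26, 24, 17, 31.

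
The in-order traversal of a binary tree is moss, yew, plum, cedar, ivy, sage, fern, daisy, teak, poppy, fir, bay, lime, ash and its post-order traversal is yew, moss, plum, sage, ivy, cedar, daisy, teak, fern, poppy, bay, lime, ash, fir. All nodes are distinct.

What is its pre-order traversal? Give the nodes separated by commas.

The last element of post-order is the root; it splits in-order into left and right subtrees.
Root fir: left subtree has 10 nodes {moss, yew, plum, cedar, ivy, sage, fern, daisy, teak, poppy}, right has 3 {bay, lime, ash}.
  Root poppy: left subtree has 9 nodes {moss, yew, plum, cedar, ivy, sage, fern, daisy, teak}, right has 0 { }.
    Root fern: left subtree has 6 nodes {moss, yew, plum, cedar, ivy, sage}, right has 2 {daisy, teak}.
      Root cedar: left subtree has 3 nodes {moss, yew, plum}, right has 2 {ivy, sage}.
        Root plum: left subtree has 2 nodes {moss, yew}, right has 0 { }.
          Root moss: left subtree has 0 nodes { }, right has 1 {yew}.
        Root ivy: left subtree has 0 nodes { }, right has 1 {sage}.
      Root teak: left subtree has 1 node {daisy}, right has 0 { }.
  Root ash: left subtree has 2 nodes {bay, lime}, right has 0 { }.
    Root lime: left subtree has 1 node {bay}, right has 0 { }.

fir, poppy, fern, cedar, plum, moss, yew, ivy, sage, teak, daisy, ash, lime, bay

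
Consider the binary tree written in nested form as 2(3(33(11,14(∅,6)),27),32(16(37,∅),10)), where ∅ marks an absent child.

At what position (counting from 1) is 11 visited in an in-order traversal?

In-order visits the left subtree, then the node, then the right subtree.
At 2: go left to 3.
  At 3: go left to 33.
    At 33: go left to 11.
      11 is a leaf — visit 11.
    Visit 33.
    At 33: go right to 14.
      At 14: no left child.
      Visit 14.
      At 14: go right to 6.
        6 is a leaf — visit 6.
  Visit 3.
  At 3: go right to 27.
    27 is a leaf — visit 27.
Visit 2.
At 2: go right to 32.
  At 32: go left to 16.
    At 16: go left to 37.
      37 is a leaf — visit 37.
    Visit 16.
    At 16: no right child.
  Visit 32.
  At 32: go right to 10.
    10 is a leaf — visit 10.
Full in-order sequence: 11, 33, 14, 6, 3, 27, 2, 37, 16, 32, 10.

1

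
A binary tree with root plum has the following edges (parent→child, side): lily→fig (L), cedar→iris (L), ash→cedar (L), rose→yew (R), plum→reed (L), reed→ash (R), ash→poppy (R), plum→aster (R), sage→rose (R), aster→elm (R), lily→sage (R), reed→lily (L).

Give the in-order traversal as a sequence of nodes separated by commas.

fig, lily, sage, rose, yew, reed, iris, cedar, ash, poppy, plum, aster, elm

In-order visits the left subtree, then the node, then the right subtree.
At plum: go left to reed.
  At reed: go left to lily.
    At lily: go left to fig.
      fig is a leaf — visit fig.
    Visit lily.
    At lily: go right to sage.
      At sage: no left child.
      Visit sage.
      At sage: go right to rose.
        At rose: no left child.
        Visit rose.
        At rose: go right to yew.
          yew is a leaf — visit yew.
  Visit reed.
  At reed: go right to ash.
    At ash: go left to cedar.
      At cedar: go left to iris.
        iris is a leaf — visit iris.
      Visit cedar.
      At cedar: no right child.
    Visit ash.
    At ash: go right to poppy.
      poppy is a leaf — visit poppy.
Visit plum.
At plum: go right to aster.
  At aster: no left child.
  Visit aster.
  At aster: go right to elm.
    elm is a leaf — visit elm.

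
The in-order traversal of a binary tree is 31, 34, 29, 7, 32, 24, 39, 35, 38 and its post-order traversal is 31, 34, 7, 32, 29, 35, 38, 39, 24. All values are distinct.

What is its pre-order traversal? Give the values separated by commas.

The last element of post-order is the root; it splits in-order into left and right subtrees.
Root 24: left subtree has 5 nodes {31, 34, 29, 7, 32}, right has 3 {39, 35, 38}.
  Root 29: left subtree has 2 nodes {31, 34}, right has 2 {7, 32}.
    Root 34: left subtree has 1 node {31}, right has 0 { }.
    Root 32: left subtree has 1 node {7}, right has 0 { }.
  Root 39: left subtree has 0 nodes { }, right has 2 {35, 38}.
    Root 38: left subtree has 1 node {35}, right has 0 { }.

24, 29, 34, 31, 32, 7, 39, 38, 35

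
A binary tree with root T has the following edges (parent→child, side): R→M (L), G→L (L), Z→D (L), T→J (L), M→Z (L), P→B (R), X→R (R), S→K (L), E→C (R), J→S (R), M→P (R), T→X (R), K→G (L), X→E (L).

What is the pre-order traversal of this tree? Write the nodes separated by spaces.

T J S K G L X E C R M Z D P B

Pre-order visits the node, then its left subtree, then its right subtree.
Visit T.
At T: go left to J.
  Visit J.
  At J: no left child.
  At J: go right to S.
    Visit S.
    At S: go left to K.
      Visit K.
      At K: go left to G.
        Visit G.
        At G: go left to L.
          L is a leaf — visit L.
        At G: no right child.
      At K: no right child.
    At S: no right child.
At T: go right to X.
  Visit X.
  At X: go left to E.
    Visit E.
    At E: no left child.
    At E: go right to C.
      C is a leaf — visit C.
  At X: go right to R.
    Visit R.
    At R: go left to M.
      Visit M.
      At M: go left to Z.
        Visit Z.
        At Z: go left to D.
          D is a leaf — visit D.
        At Z: no right child.
      At M: go right to P.
        Visit P.
        At P: no left child.
        At P: go right to B.
          B is a leaf — visit B.
    At R: no right child.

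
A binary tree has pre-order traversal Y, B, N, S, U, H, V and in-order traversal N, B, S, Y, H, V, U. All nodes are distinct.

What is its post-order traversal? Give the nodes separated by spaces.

The first element of pre-order is the root; it splits in-order into left and right subtrees.
Root Y: left subtree has 3 nodes {N, B, S}, right has 3 {H, V, U}.
  Root B: left subtree has 1 node {N}, right has 1 {S}.
  Root U: left subtree has 2 nodes {H, V}, right has 0 { }.
    Root H: left subtree has 0 nodes { }, right has 1 {V}.

N S B V H U Y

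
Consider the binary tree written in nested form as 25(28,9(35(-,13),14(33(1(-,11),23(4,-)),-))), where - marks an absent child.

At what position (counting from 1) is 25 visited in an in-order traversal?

In-order visits the left subtree, then the node, then the right subtree.
At 25: go left to 28.
  28 is a leaf — visit 28.
Visit 25.
At 25: go right to 9.
  At 9: go left to 35.
    At 35: no left child.
    Visit 35.
    At 35: go right to 13.
      13 is a leaf — visit 13.
  Visit 9.
  At 9: go right to 14.
    At 14: go left to 33.
      At 33: go left to 1.
        At 1: no left child.
        Visit 1.
        At 1: go right to 11.
          11 is a leaf — visit 11.
      Visit 33.
      At 33: go right to 23.
        At 23: go left to 4.
          4 is a leaf — visit 4.
        Visit 23.
        At 23: no right child.
    Visit 14.
    At 14: no right child.
Full in-order sequence: 28, 25, 35, 13, 9, 1, 11, 33, 4, 23, 14.

2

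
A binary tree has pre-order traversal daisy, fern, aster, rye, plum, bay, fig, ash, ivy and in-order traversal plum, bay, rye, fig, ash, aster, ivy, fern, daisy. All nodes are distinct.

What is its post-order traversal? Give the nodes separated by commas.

bay, plum, ash, fig, rye, ivy, aster, fern, daisy

The first element of pre-order is the root; it splits in-order into left and right subtrees.
Root daisy: left subtree has 8 nodes {plum, bay, rye, fig, ash, aster, ivy, fern}, right has 0 { }.
  Root fern: left subtree has 7 nodes {plum, bay, rye, fig, ash, aster, ivy}, right has 0 { }.
    Root aster: left subtree has 5 nodes {plum, bay, rye, fig, ash}, right has 1 {ivy}.
      Root rye: left subtree has 2 nodes {plum, bay}, right has 2 {fig, ash}.
        Root plum: left subtree has 0 nodes { }, right has 1 {bay}.
        Root fig: left subtree has 0 nodes { }, right has 1 {ash}.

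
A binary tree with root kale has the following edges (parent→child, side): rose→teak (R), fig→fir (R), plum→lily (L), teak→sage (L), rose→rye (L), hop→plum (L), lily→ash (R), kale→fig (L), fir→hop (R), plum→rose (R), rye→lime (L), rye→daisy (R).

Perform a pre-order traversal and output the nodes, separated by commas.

Pre-order visits the node, then its left subtree, then its right subtree.
Visit kale.
At kale: go left to fig.
  Visit fig.
  At fig: no left child.
  At fig: go right to fir.
    Visit fir.
    At fir: no left child.
    At fir: go right to hop.
      Visit hop.
      At hop: go left to plum.
        Visit plum.
        At plum: go left to lily.
          Visit lily.
          At lily: no left child.
          At lily: go right to ash.
            ash is a leaf — visit ash.
        At plum: go right to rose.
          Visit rose.
          At rose: go left to rye.
            Visit rye.
            At rye: go left to lime.
              lime is a leaf — visit lime.
            At rye: go right to daisy.
              daisy is a leaf — visit daisy.
          At rose: go right to teak.
            Visit teak.
            At teak: go left to sage.
              sage is a leaf — visit sage.
            At teak: no right child.
      At hop: no right child.
At kale: no right child.

kale, fig, fir, hop, plum, lily, ash, rose, rye, lime, daisy, teak, sage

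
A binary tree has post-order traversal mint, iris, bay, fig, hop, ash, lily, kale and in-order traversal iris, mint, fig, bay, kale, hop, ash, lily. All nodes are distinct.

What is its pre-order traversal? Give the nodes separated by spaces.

kale fig iris mint bay lily ash hop

The last element of post-order is the root; it splits in-order into left and right subtrees.
Root kale: left subtree has 4 nodes {iris, mint, fig, bay}, right has 3 {hop, ash, lily}.
  Root fig: left subtree has 2 nodes {iris, mint}, right has 1 {bay}.
    Root iris: left subtree has 0 nodes { }, right has 1 {mint}.
  Root lily: left subtree has 2 nodes {hop, ash}, right has 0 { }.
    Root ash: left subtree has 1 node {hop}, right has 0 { }.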